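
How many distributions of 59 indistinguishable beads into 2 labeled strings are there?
C(59+2-1, 2-1) = C(60, 1) = 60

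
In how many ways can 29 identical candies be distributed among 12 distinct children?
C(29+12-1, 12-1) = C(40, 11) = 2311801440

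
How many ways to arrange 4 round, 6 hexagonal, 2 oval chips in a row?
12! / (4! × 6! × 2!) = 13860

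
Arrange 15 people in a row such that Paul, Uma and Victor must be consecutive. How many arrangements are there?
Treat the 3 as one block: (15-3+1)! × 3! = 6227020800 × 6 = 37362124800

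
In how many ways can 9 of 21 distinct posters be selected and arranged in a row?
P(21,9) = 21!/(21-9)! = 106661318400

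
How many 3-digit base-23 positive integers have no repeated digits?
First digit: 22 choices (nonzero). Then descending: 22 × 22 × 21 = 10164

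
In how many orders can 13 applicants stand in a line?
13! = 6227020800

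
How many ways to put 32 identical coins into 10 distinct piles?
C(32+10-1, 10-1) = C(41, 9) = 350343565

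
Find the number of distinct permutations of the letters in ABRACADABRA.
11! / (5! × 2! × 2! × 1! × 1!) = 83160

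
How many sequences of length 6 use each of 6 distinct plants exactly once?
6! = 720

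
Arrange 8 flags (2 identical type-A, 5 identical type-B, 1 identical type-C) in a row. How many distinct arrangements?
8! / (2! × 5! × 1!) = 168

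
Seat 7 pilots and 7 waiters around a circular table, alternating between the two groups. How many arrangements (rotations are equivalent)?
Fix one of the pilots: (7-1)! ways for the remaining pilots, × 7! ways for the waiters = 720 × 5040 = 3628800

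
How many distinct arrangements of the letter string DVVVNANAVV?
10! / (5! × 2! × 2! × 1!) = 7560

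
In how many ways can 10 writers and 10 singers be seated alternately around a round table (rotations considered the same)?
Fix one of the writers: (10-1)! ways for the remaining writers, × 10! ways for the singers = 362880 × 3628800 = 1316818944000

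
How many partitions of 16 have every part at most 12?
Let r_j(i) = number of partitions of i into parts ≤ j, for i = 0..16. r_1(i) = 1 for all i; r_j(i) = r_{j-1}(i) + r_j(i-j). Rows j = 2..12: ≤2: 1 1 2 2 3 3 4 4 5 5 6 6 7 7 8 8 9; ≤3: 1 1 2 3 4 5 7 8 10 12 14 16 19 21 24 27 30; ≤4: 1 1 2 3 5 6 9 11 15 18 23 27 34 39 47 54 64; ≤5: 1 1 2 3 5 7 10 13 18 23 30 37 47 57 70 84 101; ≤6: 1 1 2 3 5 7 11 14 20 26 35 44 58 71 90 110 136; ≤7: 1 1 2 3 5 7 11 15 21 28 38 49 65 82 105 131 164; ≤8: 1 1 2 3 5 7 11 15 22 29 40 52 70 89 116 146 186; ≤9: 1 1 2 3 5 7 11 15 22 30 41 54 73 94 123 157 201; ≤10: 1 1 2 3 5 7 11 15 22 30 42 55 75 97 128 164 212; ≤11: 1 1 2 3 5 7 11 15 22 30 42 56 76 99 131 169 219; ≤12: 1 1 2 3 5 7 11 15 22 30 42 56 77 100 133 172 224. r_12(16) = 224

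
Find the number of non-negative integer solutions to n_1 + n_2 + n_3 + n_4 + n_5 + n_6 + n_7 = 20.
C(20+7-1, 7-1) = C(26, 6) = 230230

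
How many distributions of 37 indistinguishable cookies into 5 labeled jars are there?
C(37+5-1, 5-1) = C(41, 4) = 101270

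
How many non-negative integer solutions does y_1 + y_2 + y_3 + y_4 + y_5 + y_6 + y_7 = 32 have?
C(32+7-1, 7-1) = C(38, 6) = 2760681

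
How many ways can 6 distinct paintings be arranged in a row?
6! = 720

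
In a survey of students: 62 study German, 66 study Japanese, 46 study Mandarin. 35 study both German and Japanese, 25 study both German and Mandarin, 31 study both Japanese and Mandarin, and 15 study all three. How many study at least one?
|A∪B∪C| = 62+66+46-35-25-31+15 = 98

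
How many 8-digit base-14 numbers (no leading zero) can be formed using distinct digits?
First digit: 13 choices (nonzero). Then descending: 13 × 13 × 12 × 11 × 10 × 9 × 8 × 7 = 112432320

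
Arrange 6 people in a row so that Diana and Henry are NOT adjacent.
Total - adjacent = 6! - (6-1)!×2 = 720 - 240 = 480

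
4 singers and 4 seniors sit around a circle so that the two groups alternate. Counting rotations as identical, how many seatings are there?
Fix one of the singers: (4-1)! ways for the remaining singers, × 4! ways for the seniors = 6 × 24 = 144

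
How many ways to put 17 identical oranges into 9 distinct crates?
C(17+9-1, 9-1) = C(25, 8) = 1081575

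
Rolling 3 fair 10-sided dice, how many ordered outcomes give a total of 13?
Coefficient of x^13 in (x + x² + ... + x^10)^3. By inclusion-exclusion on dice exceeding 10: Σ_j (-1)^j C(3,j)·C(13-1-10j, 2) = C(3,0)·C(12,2) - C(3,1)·C(2,2) = 1·66 - 3·1 = 63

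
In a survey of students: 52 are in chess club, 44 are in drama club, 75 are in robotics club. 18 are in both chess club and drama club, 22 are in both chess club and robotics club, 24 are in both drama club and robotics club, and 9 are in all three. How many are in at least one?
|A∪B∪C| = 52+44+75-18-22-24+9 = 116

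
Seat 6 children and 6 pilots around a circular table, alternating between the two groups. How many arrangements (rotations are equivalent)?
Fix one of the children: (6-1)! ways for the remaining children, × 6! ways for the pilots = 120 × 720 = 86400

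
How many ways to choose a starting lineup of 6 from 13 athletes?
C(13,6) = 13!/(6!×7!) = 1716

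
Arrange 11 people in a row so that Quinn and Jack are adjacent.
Treat as block: (11-1)! × 2! = 3628800 × 2 = 7257600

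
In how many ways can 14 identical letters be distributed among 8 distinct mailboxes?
C(14+8-1, 8-1) = C(21, 7) = 116280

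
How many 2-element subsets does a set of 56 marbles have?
C(56,2) = 56!/(2!×54!) = 1540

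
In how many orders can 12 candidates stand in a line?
12! = 479001600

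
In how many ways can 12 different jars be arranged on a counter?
12! = 479001600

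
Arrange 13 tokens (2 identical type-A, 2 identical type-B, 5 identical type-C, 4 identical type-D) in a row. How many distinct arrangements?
13! / (2! × 2! × 5! × 4!) = 540540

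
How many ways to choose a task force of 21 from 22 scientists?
C(22,21) = 22!/(21!×1!) = 22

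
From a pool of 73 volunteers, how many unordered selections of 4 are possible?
C(73,4) = 73!/(4!×69!) = 1088430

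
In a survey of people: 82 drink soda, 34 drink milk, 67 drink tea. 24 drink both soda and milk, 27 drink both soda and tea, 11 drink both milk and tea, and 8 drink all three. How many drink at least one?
|A∪B∪C| = 82+34+67-24-27-11+8 = 129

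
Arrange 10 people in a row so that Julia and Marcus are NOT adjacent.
Total - adjacent = 10! - (10-1)!×2 = 3628800 - 725760 = 2903040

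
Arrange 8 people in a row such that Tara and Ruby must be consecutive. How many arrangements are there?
Treat the 2 as one block: (8-2+1)! × 2! = 5040 × 2 = 10080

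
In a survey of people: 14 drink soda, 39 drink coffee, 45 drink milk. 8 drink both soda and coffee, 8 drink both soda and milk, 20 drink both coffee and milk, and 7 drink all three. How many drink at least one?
|A∪B∪C| = 14+39+45-8-8-20+7 = 69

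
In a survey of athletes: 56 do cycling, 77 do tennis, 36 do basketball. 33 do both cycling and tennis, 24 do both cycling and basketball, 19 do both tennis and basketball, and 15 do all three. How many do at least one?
|A∪B∪C| = 56+77+36-33-24-19+15 = 108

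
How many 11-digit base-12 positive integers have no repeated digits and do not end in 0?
Last digit: 11 nonzero choices. First digit: 10 (nonzero, ≠last). Middle 9: P(10,9) = 3628800. Total = 399168000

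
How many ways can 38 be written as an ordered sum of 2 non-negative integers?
C(38+2-1, 2-1) = C(39, 1) = 39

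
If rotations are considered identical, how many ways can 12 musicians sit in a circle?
Circular: fix one position, arrange the rest. (12-1)! = 39916800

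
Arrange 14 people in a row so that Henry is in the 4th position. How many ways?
Fix one position: (14-1)! = 6227020800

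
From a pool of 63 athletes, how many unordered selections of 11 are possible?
C(63,11) = 63!/(11!×52!) = 615790256823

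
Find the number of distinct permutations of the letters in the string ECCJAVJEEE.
10! / (2! × 1! × 1! × 4! × 2!) = 37800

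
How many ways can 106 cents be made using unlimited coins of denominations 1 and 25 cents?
Coefficient of x^106 in 1/(1-x^1) · 1/(1-x^25). Use j coins of 25 for j = 0..⌊106/25⌋ = 4, the rest in 1s: 4 + 1 = 5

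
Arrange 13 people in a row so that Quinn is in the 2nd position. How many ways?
Fix one position: (13-1)! = 479001600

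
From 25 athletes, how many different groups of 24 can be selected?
C(25,24) = 25!/(24!×1!) = 25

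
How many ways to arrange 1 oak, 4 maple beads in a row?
5! / (1! × 4!) = 5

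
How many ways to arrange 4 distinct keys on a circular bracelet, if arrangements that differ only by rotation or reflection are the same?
(4-1)!/2 = 6/2 = 3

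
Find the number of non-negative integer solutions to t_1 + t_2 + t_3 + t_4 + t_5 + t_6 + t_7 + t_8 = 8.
C(8+8-1, 8-1) = C(15, 7) = 6435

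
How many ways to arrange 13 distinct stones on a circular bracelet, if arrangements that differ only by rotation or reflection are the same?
(13-1)!/2 = 479001600/2 = 239500800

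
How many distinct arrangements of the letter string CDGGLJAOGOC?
11! / (3! × 2! × 1! × 1! × 1! × 1! × 2!) = 1663200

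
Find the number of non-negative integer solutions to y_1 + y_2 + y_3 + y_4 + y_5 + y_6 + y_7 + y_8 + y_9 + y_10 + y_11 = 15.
C(15+11-1, 11-1) = C(25, 10) = 3268760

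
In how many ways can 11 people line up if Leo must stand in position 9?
Fix one position: (11-1)! = 3628800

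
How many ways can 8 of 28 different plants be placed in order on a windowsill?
P(28,8) = 28!/(28-8)! = 125318793600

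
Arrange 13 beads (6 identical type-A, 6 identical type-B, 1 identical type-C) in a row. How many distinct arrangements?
13! / (6! × 6! × 1!) = 12012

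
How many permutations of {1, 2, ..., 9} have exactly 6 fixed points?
Choose the 6 fixed points C(9,6) = 84, derange the rest: !3 = Σ_{j=0}^{3} (-1)^j·3!/j! = 6 - 6 + 3 - 1 = 2. Product = 84 × 2 = 168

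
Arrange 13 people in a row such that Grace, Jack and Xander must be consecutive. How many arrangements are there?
Treat the 3 as one block: (13-3+1)! × 3! = 39916800 × 6 = 239500800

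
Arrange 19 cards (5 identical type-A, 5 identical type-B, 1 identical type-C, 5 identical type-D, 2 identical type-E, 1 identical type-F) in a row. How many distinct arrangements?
19! / (5! × 5! × 1! × 5! × 2! × 1!) = 35198235072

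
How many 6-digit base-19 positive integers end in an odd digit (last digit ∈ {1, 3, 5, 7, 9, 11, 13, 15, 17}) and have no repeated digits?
Last∈{1,3,5,7,9,11,13,15,17}. Last=0: 0. Last nonzero: 9×17×P(17,4) = 8739360. Total = 8739360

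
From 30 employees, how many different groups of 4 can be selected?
C(30,4) = 30!/(4!×26!) = 27405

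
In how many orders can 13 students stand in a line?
13! = 6227020800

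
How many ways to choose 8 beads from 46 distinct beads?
C(46,8) = 46!/(8!×38!) = 260932815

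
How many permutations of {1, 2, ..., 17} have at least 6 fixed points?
Exactly j fixed points: C(17,j)·!(17-j); sum over j ≥ 6 (derangement numbers via !m = (m-1)·(!(m-1) + !(m-2)): !0..!11 = 1, 0, 1, 2, 9, 44, 265, 1854, 14833, 133496, 1334961, 14684570). Σ_{j=6}^{17} C(17,j)·!(17-j) = C(17,6)·!11 + C(17,7)·!10 + C(17,8)·!9 + C(17,9)·!8 + C(17,10)·!7 + C(17,11)·!6 + C(17,12)·!5 + C(17,13)·!4 + C(17,14)·!3 + C(17,15)·!2 + C(17,16)·!1 + C(17,17)·!0 = 12376·14684570 + 19448·1334961 + 24310·133496 + 24310·14833 + 19448·1854 + 12376·265 + 6188·44 + 2380·9 + 680·2 + 136·1 + 17·0 + 1·1 = 211344069259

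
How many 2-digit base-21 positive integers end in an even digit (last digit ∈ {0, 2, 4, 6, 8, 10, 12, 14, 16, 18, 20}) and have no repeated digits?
Last∈{0,2,4,6,8,10,12,14,16,18,20}. Last=0: 20. Last nonzero: 10×19×P(19,0) = 190. Total = 210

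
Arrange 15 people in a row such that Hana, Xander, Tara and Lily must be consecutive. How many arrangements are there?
Treat the 4 as one block: (15-4+1)! × 4! = 479001600 × 24 = 11496038400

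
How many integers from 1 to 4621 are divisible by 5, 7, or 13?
⌊4621/5⌋+⌊4621/7⌋+⌊4621/13⌋ - ⌊4621/35⌋-⌊4621/65⌋-⌊4621/91⌋ + ⌊4621/455⌋ = 924+660+355 - 132-71-50 + 10 = 1696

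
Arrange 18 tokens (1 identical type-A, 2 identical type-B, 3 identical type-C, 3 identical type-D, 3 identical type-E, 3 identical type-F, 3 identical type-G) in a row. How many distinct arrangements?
18! / (1! × 2! × 3! × 3! × 3! × 3! × 3!) = 411675264000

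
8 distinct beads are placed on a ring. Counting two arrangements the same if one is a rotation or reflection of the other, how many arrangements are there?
(8-1)!/2 = 5040/2 = 2520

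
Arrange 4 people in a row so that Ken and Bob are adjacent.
Treat as block: (4-1)! × 2! = 6 × 2 = 12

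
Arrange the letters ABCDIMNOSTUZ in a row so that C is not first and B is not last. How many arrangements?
By inclusion-exclusion: 12! - 2×(12-1)! + (12-2)! = 479001600 - 79833600 + 3628800 = 402796800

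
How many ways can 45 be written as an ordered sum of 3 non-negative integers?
C(45+3-1, 3-1) = C(47, 2) = 1081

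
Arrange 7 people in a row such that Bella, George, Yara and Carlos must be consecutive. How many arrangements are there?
Treat the 4 as one block: (7-4+1)! × 4! = 24 × 24 = 576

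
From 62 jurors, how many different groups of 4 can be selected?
C(62,4) = 62!/(4!×58!) = 557845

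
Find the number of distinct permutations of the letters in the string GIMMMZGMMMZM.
12! / (1! × 2! × 2! × 7!) = 23760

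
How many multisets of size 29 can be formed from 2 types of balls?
C(29+2-1, 2-1) = C(30, 1) = 30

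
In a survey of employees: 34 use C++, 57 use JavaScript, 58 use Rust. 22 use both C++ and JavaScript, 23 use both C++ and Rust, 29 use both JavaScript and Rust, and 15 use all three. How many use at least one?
|A∪B∪C| = 34+57+58-22-23-29+15 = 90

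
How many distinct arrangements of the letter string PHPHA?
5! / (1! × 2! × 2!) = 30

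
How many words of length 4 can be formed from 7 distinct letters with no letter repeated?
P(7,4) = 7!/(7-4)! = 840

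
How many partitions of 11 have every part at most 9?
Let r_j(i) = number of partitions of i into parts ≤ j, for i = 0..11. r_1(i) = 1 for all i; r_j(i) = r_{j-1}(i) + r_j(i-j). Rows j = 2..9: ≤2: 1 1 2 2 3 3 4 4 5 5 6 6; ≤3: 1 1 2 3 4 5 7 8 10 12 14 16; ≤4: 1 1 2 3 5 6 9 11 15 18 23 27; ≤5: 1 1 2 3 5 7 10 13 18 23 30 37; ≤6: 1 1 2 3 5 7 11 14 20 26 35 44; ≤7: 1 1 2 3 5 7 11 15 21 28 38 49; ≤8: 1 1 2 3 5 7 11 15 22 29 40 52; ≤9: 1 1 2 3 5 7 11 15 22 30 41 54. r_9(11) = 54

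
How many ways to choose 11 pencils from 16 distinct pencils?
C(16,11) = 16!/(11!×5!) = 4368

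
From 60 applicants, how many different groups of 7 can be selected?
C(60,7) = 60!/(7!×53!) = 386206920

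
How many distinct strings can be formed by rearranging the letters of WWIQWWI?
7! / (4! × 1! × 2!) = 105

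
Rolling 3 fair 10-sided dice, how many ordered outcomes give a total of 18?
Coefficient of x^18 in (x + x² + ... + x^10)^3. By inclusion-exclusion on dice exceeding 10: Σ_j (-1)^j C(3,j)·C(18-1-10j, 2) = C(3,0)·C(17,2) - C(3,1)·C(7,2) = 1·136 - 3·21 = 73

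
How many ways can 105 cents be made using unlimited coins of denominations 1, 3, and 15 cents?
Coefficient of x^105 in 1/(1-x^1) · 1/(1-x^3) · 1/(1-x^15). Case on j = number of 15-cent coins (j = 0..7); remainder r = 105 - 15j is made from {1,3} in ⌊r/3⌋+1 ways. r = 105, 90, 75, 60, 45, 30, 15, 0 → 36 + 31 + 26 + 21 + 16 + 11 + 6 + 1 = 148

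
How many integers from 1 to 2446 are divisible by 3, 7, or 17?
⌊2446/3⌋+⌊2446/7⌋+⌊2446/17⌋ - ⌊2446/21⌋-⌊2446/51⌋-⌊2446/119⌋ + ⌊2446/357⌋ = 815+349+143 - 116-47-20 + 6 = 1130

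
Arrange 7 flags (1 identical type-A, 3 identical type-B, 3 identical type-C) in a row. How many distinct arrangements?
7! / (1! × 3! × 3!) = 140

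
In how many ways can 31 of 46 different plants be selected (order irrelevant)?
C(46,31) = 46!/(31!×15!) = 511738760544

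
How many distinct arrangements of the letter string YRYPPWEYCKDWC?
13! / (1! × 2! × 1! × 2! × 3! × 2! × 1! × 1!) = 129729600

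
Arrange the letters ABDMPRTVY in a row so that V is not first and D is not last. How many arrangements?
By inclusion-exclusion: 9! - 2×(9-1)! + (9-2)! = 362880 - 80640 + 5040 = 287280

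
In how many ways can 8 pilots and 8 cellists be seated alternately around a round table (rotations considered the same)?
Fix one of the pilots: (8-1)! ways for the remaining pilots, × 8! ways for the cellists = 5040 × 40320 = 203212800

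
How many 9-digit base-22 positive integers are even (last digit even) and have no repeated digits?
Last∈{0,2,4,6,8,10,12,14,16,18,20}. Last=0: 8204716800. Last nonzero: 10×20×P(20,7) = 78140160000. Total = 86344876800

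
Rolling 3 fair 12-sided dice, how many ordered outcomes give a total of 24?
Coefficient of x^24 in (x + x² + ... + x^12)^3. By inclusion-exclusion on dice exceeding 12: Σ_j (-1)^j C(3,j)·C(24-1-12j, 2) = C(3,0)·C(23,2) - C(3,1)·C(11,2) = 1·253 - 3·55 = 88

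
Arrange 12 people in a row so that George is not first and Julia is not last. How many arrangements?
By inclusion-exclusion: 12! - 2×(12-1)! + (12-2)! = 479001600 - 79833600 + 3628800 = 402796800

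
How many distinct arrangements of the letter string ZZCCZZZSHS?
10! / (2! × 2! × 5! × 1!) = 7560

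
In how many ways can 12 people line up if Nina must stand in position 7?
Fix one position: (12-1)! = 39916800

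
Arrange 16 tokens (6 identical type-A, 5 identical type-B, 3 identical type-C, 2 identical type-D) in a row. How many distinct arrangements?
16! / (6! × 5! × 3! × 2!) = 20180160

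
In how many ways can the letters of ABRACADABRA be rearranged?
11! / (5! × 2! × 2! × 1! × 1!) = 83160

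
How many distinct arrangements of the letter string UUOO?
4! / (2! × 2!) = 6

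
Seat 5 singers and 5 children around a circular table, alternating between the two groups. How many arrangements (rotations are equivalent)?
Fix one of the singers: (5-1)! ways for the remaining singers, × 5! ways for the children = 24 × 120 = 2880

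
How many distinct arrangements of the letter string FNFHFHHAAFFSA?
13! / (1! × 1! × 3! × 3! × 5!) = 1441440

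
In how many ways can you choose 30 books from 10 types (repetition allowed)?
C(30+10-1, 10-1) = C(39, 9) = 211915132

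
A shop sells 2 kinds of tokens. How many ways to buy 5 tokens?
C(5+2-1, 2-1) = C(6, 1) = 6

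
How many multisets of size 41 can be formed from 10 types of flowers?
C(41+10-1, 10-1) = C(50, 9) = 2505433700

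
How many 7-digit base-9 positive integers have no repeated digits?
First digit: 8 choices (nonzero). Then descending: 8 × 8 × 7 × 6 × 5 × 4 × 3 = 161280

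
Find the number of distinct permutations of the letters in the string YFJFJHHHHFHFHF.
14! / (6! × 5! × 2! × 1!) = 504504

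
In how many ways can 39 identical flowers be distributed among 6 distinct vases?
C(39+6-1, 6-1) = C(44, 5) = 1086008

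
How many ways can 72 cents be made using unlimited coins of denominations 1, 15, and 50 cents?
Coefficient of x^72 in 1/(1-x^1) · 1/(1-x^15) · 1/(1-x^50). Case on j = number of 50-cent coins (j = 0..1); remainder r = 72 - 50j is made from {1,15} in ⌊r/15⌋+1 ways. r = 72, 22 → 5 + 2 = 7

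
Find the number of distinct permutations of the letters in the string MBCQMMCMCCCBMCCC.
16! / (2! × 8! × 1! × 5!) = 2162160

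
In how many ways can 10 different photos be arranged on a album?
10! = 3628800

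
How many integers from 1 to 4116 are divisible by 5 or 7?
⌊4116/5⌋ + ⌊4116/7⌋ - ⌊4116/35⌋ = 823 + 588 - 117 = 1294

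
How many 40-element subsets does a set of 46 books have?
C(46,40) = 46!/(40!×6!) = 9366819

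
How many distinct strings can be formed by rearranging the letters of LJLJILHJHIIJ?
12! / (4! × 2! × 3! × 3!) = 277200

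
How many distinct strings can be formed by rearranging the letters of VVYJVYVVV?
9! / (1! × 2! × 6!) = 252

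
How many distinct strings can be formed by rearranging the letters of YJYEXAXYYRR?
11! / (2! × 1! × 1! × 2! × 1! × 4!) = 415800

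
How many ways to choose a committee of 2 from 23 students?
C(23,2) = 23!/(2!×21!) = 253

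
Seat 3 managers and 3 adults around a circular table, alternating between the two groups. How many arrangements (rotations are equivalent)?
Fix one of the managers: (3-1)! ways for the remaining managers, × 3! ways for the adults = 2 × 6 = 12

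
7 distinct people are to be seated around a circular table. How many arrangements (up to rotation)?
Circular: fix one position, arrange the rest. (7-1)! = 720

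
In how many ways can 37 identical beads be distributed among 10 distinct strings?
C(37+10-1, 10-1) = C(46, 9) = 1101716330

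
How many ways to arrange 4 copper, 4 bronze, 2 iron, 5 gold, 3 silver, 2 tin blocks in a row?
20! / (4! × 4! × 2! × 5! × 3! × 2!) = 1466593128000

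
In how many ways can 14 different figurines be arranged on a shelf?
14! = 87178291200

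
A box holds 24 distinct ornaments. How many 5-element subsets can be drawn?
C(24,5) = 24!/(5!×19!) = 42504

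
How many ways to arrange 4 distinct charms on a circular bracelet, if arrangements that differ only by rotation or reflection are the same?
(4-1)!/2 = 6/2 = 3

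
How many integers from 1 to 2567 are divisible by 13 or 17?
⌊2567/13⌋ + ⌊2567/17⌋ - ⌊2567/221⌋ = 197 + 151 - 11 = 337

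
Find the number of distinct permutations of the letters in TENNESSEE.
9! / (1! × 4! × 2! × 2!) = 3780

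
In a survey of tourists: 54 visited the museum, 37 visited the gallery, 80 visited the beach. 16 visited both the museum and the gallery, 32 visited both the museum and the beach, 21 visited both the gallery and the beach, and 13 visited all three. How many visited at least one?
|A∪B∪C| = 54+37+80-16-32-21+13 = 115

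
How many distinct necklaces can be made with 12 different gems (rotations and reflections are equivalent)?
(12-1)!/2 = 39916800/2 = 19958400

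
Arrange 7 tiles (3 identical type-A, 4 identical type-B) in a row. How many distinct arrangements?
7! / (3! × 4!) = 35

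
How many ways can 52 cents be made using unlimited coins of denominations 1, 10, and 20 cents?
Coefficient of x^52 in 1/(1-x^1) · 1/(1-x^10) · 1/(1-x^20). Case on j = number of 20-cent coins (j = 0..2); remainder r = 52 - 20j is made from {1,10} in ⌊r/10⌋+1 ways. r = 52, 32, 12 → 6 + 4 + 2 = 12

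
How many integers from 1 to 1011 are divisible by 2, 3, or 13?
⌊1011/2⌋+⌊1011/3⌋+⌊1011/13⌋ - ⌊1011/6⌋-⌊1011/26⌋-⌊1011/39⌋ + ⌊1011/78⌋ = 505+337+77 - 168-38-25 + 12 = 700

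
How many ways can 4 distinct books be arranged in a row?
4! = 24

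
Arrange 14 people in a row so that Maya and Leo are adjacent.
Treat as block: (14-1)! × 2! = 6227020800 × 2 = 12454041600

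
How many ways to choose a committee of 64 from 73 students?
C(73,64) = 73!/(64!×9!) = 97082021465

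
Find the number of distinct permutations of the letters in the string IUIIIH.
6! / (1! × 1! × 4!) = 30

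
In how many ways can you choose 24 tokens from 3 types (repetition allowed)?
C(24+3-1, 3-1) = C(26, 2) = 325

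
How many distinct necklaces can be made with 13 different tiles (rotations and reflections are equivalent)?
(13-1)!/2 = 479001600/2 = 239500800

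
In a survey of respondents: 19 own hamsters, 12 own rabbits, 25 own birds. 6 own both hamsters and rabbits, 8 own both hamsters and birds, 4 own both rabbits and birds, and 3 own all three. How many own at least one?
|A∪B∪C| = 19+12+25-6-8-4+3 = 41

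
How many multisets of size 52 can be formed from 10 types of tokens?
C(52+10-1, 10-1) = C(61, 9) = 17341763505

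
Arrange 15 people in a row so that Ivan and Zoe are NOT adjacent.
Total - adjacent = 15! - (15-1)!×2 = 1307674368000 - 174356582400 = 1133317785600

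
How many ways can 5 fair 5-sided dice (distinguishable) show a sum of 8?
Coefficient of x^8 in (x + x² + ... + x^5)^5. By inclusion-exclusion on dice exceeding 5: Σ_j (-1)^j C(5,j)·C(8-1-5j, 4) = C(5,0)·C(7,4) = 1·35 = 35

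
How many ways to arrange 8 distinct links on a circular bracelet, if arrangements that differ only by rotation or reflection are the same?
(8-1)!/2 = 5040/2 = 2520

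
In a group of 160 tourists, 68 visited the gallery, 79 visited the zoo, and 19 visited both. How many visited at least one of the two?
|A∪B| = |A| + |B| - |A∩B| = 68 + 79 - 19 = 128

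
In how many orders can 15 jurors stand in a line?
15! = 1307674368000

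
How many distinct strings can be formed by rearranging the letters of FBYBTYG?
7! / (1! × 1! × 2! × 2! × 1!) = 1260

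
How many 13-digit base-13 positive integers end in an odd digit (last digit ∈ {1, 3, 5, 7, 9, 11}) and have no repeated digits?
Last∈{1,3,5,7,9,11}. Last=0: 0. Last nonzero: 6×11×P(11,11) = 2634508800. Total = 2634508800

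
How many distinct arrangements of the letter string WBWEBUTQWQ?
10! / (1! × 2! × 3! × 1! × 1! × 2!) = 151200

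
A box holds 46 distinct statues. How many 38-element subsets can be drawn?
C(46,38) = 46!/(38!×8!) = 260932815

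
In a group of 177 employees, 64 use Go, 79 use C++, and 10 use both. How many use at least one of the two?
|A∪B| = |A| + |B| - |A∩B| = 64 + 79 - 10 = 133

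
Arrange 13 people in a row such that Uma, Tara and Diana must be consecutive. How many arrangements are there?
Treat the 3 as one block: (13-3+1)! × 3! = 39916800 × 6 = 239500800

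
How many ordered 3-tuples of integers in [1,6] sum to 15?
Coefficient of x^15 in (x + x² + ... + x^6)^3. By inclusion-exclusion on dice exceeding 6: Σ_j (-1)^j C(3,j)·C(15-1-6j, 2) = C(3,0)·C(14,2) - C(3,1)·C(8,2) + C(3,2)·C(2,2) = 1·91 - 3·28 + 3·1 = 10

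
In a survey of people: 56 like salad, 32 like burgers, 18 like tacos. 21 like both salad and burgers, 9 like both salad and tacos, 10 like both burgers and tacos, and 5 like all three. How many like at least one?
|A∪B∪C| = 56+32+18-21-9-10+5 = 71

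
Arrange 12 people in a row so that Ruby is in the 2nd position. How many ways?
Fix one position: (12-1)! = 39916800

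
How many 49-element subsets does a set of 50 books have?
C(50,49) = 50!/(49!×1!) = 50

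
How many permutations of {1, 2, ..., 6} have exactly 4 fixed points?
Choose the 4 fixed points C(6,4) = 15, derange the rest: !2 = Σ_{j=0}^{2} (-1)^j·2!/j! = 2 - 2 + 1 = 1. Product = 15 × 1 = 15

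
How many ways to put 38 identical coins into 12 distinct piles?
C(38+12-1, 12-1) = C(49, 11) = 29135916264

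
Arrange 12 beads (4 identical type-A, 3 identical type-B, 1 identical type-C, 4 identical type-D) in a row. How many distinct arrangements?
12! / (4! × 3! × 1! × 4!) = 138600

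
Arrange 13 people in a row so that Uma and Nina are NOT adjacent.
Total - adjacent = 13! - (13-1)!×2 = 6227020800 - 958003200 = 5269017600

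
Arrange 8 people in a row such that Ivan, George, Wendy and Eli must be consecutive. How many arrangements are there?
Treat the 4 as one block: (8-4+1)! × 4! = 120 × 24 = 2880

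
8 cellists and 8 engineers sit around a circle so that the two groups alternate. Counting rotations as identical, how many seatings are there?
Fix one of the cellists: (8-1)! ways for the remaining cellists, × 8! ways for the engineers = 5040 × 40320 = 203212800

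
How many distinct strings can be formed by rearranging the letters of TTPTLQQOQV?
10! / (3! × 3! × 1! × 1! × 1! × 1!) = 100800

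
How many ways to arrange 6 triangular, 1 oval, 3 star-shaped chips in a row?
10! / (6! × 1! × 3!) = 840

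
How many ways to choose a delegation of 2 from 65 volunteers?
C(65,2) = 65!/(2!×63!) = 2080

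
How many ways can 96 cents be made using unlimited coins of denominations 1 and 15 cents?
Coefficient of x^96 in 1/(1-x^1) · 1/(1-x^15). Use j coins of 15 for j = 0..⌊96/15⌋ = 6, the rest in 1s: 6 + 1 = 7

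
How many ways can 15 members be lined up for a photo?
15! = 1307674368000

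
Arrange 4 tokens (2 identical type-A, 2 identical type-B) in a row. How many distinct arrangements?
4! / (2! × 2!) = 6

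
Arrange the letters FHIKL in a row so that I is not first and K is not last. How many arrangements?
By inclusion-exclusion: 5! - 2×(5-1)! + (5-2)! = 120 - 48 + 6 = 78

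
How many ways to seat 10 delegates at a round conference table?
Circular: fix one position, arrange the rest. (10-1)! = 362880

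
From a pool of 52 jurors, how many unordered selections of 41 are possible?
C(52,41) = 52!/(41!×11!) = 60403728840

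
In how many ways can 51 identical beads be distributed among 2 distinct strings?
C(51+2-1, 2-1) = C(52, 1) = 52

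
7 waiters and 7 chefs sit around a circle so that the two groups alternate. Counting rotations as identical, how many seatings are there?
Fix one of the waiters: (7-1)! ways for the remaining waiters, × 7! ways for the chefs = 720 × 5040 = 3628800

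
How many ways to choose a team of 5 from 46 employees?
C(46,5) = 46!/(5!×41!) = 1370754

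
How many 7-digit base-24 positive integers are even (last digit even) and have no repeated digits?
Last∈{0,2,4,6,8,10,12,14,16,18,20,22}. Last=0: 72681840. Last nonzero: 11×22×P(22,5) = 764739360. Total = 837421200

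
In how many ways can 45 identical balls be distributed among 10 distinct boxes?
C(45+10-1, 10-1) = C(54, 9) = 5317936260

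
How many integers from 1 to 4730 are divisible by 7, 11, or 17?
⌊4730/7⌋+⌊4730/11⌋+⌊4730/17⌋ - ⌊4730/77⌋-⌊4730/119⌋-⌊4730/187⌋ + ⌊4730/1309⌋ = 675+430+278 - 61-39-25 + 3 = 1261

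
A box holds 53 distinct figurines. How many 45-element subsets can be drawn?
C(53,45) = 53!/(45!×8!) = 886322710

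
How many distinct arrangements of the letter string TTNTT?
5! / (1! × 4!) = 5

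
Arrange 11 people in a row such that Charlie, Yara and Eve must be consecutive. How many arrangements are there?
Treat the 3 as one block: (11-3+1)! × 3! = 362880 × 6 = 2177280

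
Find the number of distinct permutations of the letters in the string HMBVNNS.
7! / (1! × 1! × 1! × 1! × 2! × 1!) = 2520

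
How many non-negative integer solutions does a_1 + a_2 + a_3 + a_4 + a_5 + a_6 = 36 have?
C(36+6-1, 6-1) = C(41, 5) = 749398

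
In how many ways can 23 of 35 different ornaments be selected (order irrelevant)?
C(35,23) = 35!/(23!×12!) = 834451800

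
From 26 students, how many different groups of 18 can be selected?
C(26,18) = 26!/(18!×8!) = 1562275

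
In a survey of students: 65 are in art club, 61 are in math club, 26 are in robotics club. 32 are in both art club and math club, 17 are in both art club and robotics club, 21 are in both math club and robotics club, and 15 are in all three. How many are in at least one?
|A∪B∪C| = 65+61+26-32-17-21+15 = 97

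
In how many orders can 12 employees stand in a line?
12! = 479001600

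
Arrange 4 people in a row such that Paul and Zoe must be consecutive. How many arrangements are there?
Treat the 2 as one block: (4-2+1)! × 2! = 6 × 2 = 12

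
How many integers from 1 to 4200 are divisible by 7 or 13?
⌊4200/7⌋ + ⌊4200/13⌋ - ⌊4200/91⌋ = 600 + 323 - 46 = 877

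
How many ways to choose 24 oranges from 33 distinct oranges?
C(33,24) = 33!/(24!×9!) = 38567100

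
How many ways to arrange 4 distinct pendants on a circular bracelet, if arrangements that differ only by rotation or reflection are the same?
(4-1)!/2 = 6/2 = 3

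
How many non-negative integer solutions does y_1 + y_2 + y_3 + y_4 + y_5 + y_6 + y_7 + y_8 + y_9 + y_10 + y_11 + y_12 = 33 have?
C(33+12-1, 12-1) = C(44, 11) = 7669339132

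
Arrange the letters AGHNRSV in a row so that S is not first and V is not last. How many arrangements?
By inclusion-exclusion: 7! - 2×(7-1)! + (7-2)! = 5040 - 1440 + 120 = 3720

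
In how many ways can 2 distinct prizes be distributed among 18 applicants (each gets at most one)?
P(18,2) = 18!/(18-2)! = 306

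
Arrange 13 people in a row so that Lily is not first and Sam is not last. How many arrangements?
By inclusion-exclusion: 13! - 2×(13-1)! + (13-2)! = 6227020800 - 958003200 + 39916800 = 5308934400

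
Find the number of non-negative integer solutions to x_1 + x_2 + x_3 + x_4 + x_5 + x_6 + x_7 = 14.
C(14+7-1, 7-1) = C(20, 6) = 38760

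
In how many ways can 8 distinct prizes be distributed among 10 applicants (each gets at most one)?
P(10,8) = 10!/(10-8)! = 1814400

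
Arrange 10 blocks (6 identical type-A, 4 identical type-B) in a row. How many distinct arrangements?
10! / (6! × 4!) = 210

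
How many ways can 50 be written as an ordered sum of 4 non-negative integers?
C(50+4-1, 4-1) = C(53, 3) = 23426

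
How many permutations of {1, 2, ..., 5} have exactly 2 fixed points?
Choose the 2 fixed points C(5,2) = 10, derange the rest: !3 = Σ_{j=0}^{3} (-1)^j·3!/j! = 6 - 6 + 3 - 1 = 2. Product = 10 × 2 = 20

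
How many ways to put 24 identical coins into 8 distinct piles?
C(24+8-1, 8-1) = C(31, 7) = 2629575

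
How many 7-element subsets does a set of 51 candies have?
C(51,7) = 51!/(7!×44!) = 115775100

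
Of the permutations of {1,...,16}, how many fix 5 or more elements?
Exactly j fixed points: C(16,j)·!(16-j); sum over j ≥ 5 (derangement numbers via !m = (m-1)·(!(m-1) + !(m-2)): !0..!11 = 1, 0, 1, 2, 9, 44, 265, 1854, 14833, 133496, 1334961, 14684570). Σ_{j=5}^{16} C(16,j)·!(16-j) = C(16,5)·!11 + C(16,6)·!10 + C(16,7)·!9 + C(16,8)·!8 + C(16,9)·!7 + C(16,10)·!6 + C(16,11)·!5 + C(16,12)·!4 + C(16,13)·!3 + C(16,14)·!2 + C(16,15)·!1 + C(16,16)·!0 = 4368·14684570 + 8008·1334961 + 11440·133496 + 12870·14833 + 11440·1854 + 8008·265 + 4368·44 + 1820·9 + 560·2 + 120·1 + 16·0 + 1·1 = 76574206091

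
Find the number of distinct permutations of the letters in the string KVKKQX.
6! / (1! × 1! × 1! × 3!) = 120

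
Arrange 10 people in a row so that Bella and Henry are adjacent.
Treat as block: (10-1)! × 2! = 362880 × 2 = 725760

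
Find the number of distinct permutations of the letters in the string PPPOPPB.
7! / (1! × 1! × 5!) = 42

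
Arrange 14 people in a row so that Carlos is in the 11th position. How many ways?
Fix one position: (14-1)! = 6227020800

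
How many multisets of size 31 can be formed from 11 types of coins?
C(31+11-1, 11-1) = C(41, 10) = 1121099408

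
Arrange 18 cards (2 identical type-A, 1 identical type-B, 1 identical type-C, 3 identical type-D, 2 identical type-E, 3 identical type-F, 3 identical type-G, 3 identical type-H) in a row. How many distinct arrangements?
18! / (2! × 1! × 1! × 3! × 2! × 3! × 3! × 3!) = 1235025792000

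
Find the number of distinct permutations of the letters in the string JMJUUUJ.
7! / (3! × 3! × 1!) = 140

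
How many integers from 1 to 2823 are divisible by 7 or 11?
⌊2823/7⌋ + ⌊2823/11⌋ - ⌊2823/77⌋ = 403 + 256 - 36 = 623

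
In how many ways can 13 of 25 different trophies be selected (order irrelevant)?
C(25,13) = 25!/(13!×12!) = 5200300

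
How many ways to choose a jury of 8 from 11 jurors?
C(11,8) = 11!/(8!×3!) = 165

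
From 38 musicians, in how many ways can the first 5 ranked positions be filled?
P(38,5) = 38!/(38-5)! = 60233040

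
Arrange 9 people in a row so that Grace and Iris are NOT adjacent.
Total - adjacent = 9! - (9-1)!×2 = 362880 - 80640 = 282240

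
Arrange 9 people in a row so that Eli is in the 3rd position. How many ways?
Fix one position: (9-1)! = 40320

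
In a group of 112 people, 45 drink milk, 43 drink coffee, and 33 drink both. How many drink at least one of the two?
|A∪B| = |A| + |B| - |A∩B| = 45 + 43 - 33 = 55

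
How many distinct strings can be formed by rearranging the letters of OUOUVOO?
7! / (4! × 2! × 1!) = 105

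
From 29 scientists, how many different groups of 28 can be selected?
C(29,28) = 29!/(28!×1!) = 29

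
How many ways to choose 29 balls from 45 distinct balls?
C(45,29) = 45!/(29!×16!) = 646626422970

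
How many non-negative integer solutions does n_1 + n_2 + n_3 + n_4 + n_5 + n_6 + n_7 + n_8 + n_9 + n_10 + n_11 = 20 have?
C(20+11-1, 11-1) = C(30, 10) = 30045015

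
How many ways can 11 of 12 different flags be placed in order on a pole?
P(12,11) = 12!/(12-11)! = 479001600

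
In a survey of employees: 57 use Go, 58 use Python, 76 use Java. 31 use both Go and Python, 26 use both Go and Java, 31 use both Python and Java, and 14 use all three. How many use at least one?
|A∪B∪C| = 57+58+76-31-26-31+14 = 117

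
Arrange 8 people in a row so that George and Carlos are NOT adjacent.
Total - adjacent = 8! - (8-1)!×2 = 40320 - 10080 = 30240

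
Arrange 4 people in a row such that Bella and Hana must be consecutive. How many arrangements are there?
Treat the 2 as one block: (4-2+1)! × 2! = 6 × 2 = 12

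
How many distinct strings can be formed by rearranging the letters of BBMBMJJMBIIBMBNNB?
17! / (2! × 4! × 7! × 2! × 2!) = 367567200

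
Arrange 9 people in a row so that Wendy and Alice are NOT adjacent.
Total - adjacent = 9! - (9-1)!×2 = 362880 - 80640 = 282240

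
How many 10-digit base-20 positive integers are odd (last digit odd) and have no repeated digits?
Last∈{1,3,5,7,9,11,13,15,17,19}. Last=0: 0. Last nonzero: 10×18×P(18,8) = 317578060800. Total = 317578060800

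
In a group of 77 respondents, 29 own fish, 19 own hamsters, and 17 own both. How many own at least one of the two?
|A∪B| = |A| + |B| - |A∩B| = 29 + 19 - 17 = 31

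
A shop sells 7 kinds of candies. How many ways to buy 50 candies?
C(50+7-1, 7-1) = C(56, 6) = 32468436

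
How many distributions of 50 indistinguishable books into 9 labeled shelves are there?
C(50+9-1, 9-1) = C(58, 8) = 1916797311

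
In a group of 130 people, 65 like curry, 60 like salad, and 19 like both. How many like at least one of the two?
|A∪B| = |A| + |B| - |A∩B| = 65 + 60 - 19 = 106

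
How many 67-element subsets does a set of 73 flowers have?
C(73,67) = 73!/(67!×6!) = 170230452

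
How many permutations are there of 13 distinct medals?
13! = 6227020800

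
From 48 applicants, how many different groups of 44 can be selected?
C(48,44) = 48!/(44!×4!) = 194580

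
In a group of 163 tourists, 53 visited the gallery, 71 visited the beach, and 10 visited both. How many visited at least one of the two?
|A∪B| = |A| + |B| - |A∩B| = 53 + 71 - 10 = 114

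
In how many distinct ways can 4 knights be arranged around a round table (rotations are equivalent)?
Circular: fix one position, arrange the rest. (4-1)! = 6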